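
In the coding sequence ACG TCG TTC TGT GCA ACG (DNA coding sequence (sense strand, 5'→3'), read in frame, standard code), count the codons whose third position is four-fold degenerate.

4

Codon 1 ACG (Thr): third position 4-fold.
Codon 2 TCG (Ser): third position 4-fold.
Codon 3 TTC (Phe): third position 2-fold.
Codon 4 TGT (Cys): third position 2-fold.
Codon 5 GCA (Ala): third position 4-fold.
Codon 6 ACG (Thr): third position 4-fold.
Four-fold degenerate third positions: 4.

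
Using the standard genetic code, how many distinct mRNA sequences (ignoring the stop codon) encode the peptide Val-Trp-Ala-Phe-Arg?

192

Val: 4 codons.
Trp: 1 codon.
Ala: 4 codons.
Phe: 2 codons.
Arg: 6 codons.
4 × 1 × 4 × 2 × 6 = 192.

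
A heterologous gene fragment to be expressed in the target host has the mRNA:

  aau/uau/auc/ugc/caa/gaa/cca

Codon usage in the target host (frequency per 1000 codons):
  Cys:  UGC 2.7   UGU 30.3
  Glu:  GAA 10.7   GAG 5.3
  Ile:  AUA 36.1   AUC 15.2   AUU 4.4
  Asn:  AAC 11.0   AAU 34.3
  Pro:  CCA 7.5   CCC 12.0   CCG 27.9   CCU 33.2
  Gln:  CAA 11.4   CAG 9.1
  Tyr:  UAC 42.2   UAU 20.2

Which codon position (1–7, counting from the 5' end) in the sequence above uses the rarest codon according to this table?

4

Codon 1 AAU (Asn): 34.3 per 1000.
Codon 2 UAU (Tyr): 20.2 per 1000.
Codon 3 AUC (Ile): 15.2 per 1000.
Codon 4 UGC (Cys): 2.7 per 1000.
Codon 5 CAA (Gln): 11.4 per 1000.
Codon 6 GAA (Glu): 10.7 per 1000.
Codon 7 CCA (Pro): 7.5 per 1000.
Lowest frequency is 2.7 at codon 4.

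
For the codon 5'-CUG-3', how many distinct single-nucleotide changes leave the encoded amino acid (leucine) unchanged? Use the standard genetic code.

Position 1: UUG → 1 synonymous.
Position 2: none → 0 synonymous.
Position 3: CUU, CUC, CUA → 3 synonymous.
Total: 1 + 0 + 3 = 4.

4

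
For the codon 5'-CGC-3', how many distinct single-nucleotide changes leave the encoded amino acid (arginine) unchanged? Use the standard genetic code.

3

Position 1: none → 0 synonymous.
Position 2: none → 0 synonymous.
Position 3: CGT, CGA, CGG → 3 synonymous.
Total: 0 + 0 + 3 = 3.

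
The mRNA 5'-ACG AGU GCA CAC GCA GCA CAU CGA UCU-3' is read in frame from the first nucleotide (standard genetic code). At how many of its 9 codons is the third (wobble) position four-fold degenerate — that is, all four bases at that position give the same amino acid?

6

Codon 1 ACG (Thr): third position 4-fold.
Codon 2 AGU (Ser): third position 2-fold.
Codon 3 GCA (Ala): third position 4-fold.
Codon 4 CAC (His): third position 2-fold.
Codon 5 GCA (Ala): third position 4-fold.
Codon 6 GCA (Ala): third position 4-fold.
Codon 7 CAU (His): third position 2-fold.
Codon 8 CGA (Arg): third position 4-fold.
Codon 9 UCU (Ser): third position 4-fold.
Four-fold degenerate third positions: 6.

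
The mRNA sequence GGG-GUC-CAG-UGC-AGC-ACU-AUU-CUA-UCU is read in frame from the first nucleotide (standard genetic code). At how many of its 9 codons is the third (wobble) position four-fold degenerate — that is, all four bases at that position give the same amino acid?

5

Codon 1 GGG (Gly): third position 4-fold.
Codon 2 GUC (Val): third position 4-fold.
Codon 3 CAG (Gln): third position 2-fold.
Codon 4 UGC (Cys): third position 2-fold.
Codon 5 AGC (Ser): third position 2-fold.
Codon 6 ACU (Thr): third position 4-fold.
Codon 7 AUU (Ile): third position 3-fold.
Codon 8 CUA (Leu): third position 4-fold.
Codon 9 UCU (Ser): third position 4-fold.
Four-fold degenerate third positions: 5.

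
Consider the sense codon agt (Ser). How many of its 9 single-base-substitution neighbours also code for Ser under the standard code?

Position 1: none → 0 synonymous.
Position 2: none → 0 synonymous.
Position 3: AGC → 1 synonymous.
Total: 0 + 0 + 1 = 1.

1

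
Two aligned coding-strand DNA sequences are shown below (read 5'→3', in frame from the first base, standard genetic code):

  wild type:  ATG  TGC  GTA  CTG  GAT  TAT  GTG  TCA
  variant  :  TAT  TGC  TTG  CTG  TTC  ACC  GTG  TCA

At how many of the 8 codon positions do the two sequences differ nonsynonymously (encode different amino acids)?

Codon 1: ATG Met / TAT Tyr — nonsynonymous.
Codon 2: TGC Cys / TGC Cys — identical.
Codon 3: GTA Val / TTG Leu — nonsynonymous.
Codon 4: CTG Leu / CTG Leu — identical.
Codon 5: GAT Asp / TTC Phe — nonsynonymous.
Codon 6: TAT Tyr / ACC Thr — nonsynonymous.
Codon 7: GTG Val / GTG Val — identical.
Codon 8: TCA Ser / TCA Ser — identical.
Nonsynonymous differences: 4.

4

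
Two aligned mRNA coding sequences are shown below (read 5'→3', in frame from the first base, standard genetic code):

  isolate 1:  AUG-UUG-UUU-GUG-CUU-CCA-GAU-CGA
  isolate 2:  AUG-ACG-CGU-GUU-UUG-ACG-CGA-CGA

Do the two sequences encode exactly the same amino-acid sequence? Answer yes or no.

Codon 1: AUG Met / AUG Met — identical.
Codon 2: UUG Leu / ACG Thr — nonsynonymous.
Codon 3: UUU Phe / CGU Arg — nonsynonymous.
Codon 4: GUG Val / GUU Val — synonymous.
Codon 5: CUU Leu / UUG Leu — synonymous.
Codon 6: CCA Pro / ACG Thr — nonsynonymous.
Codon 7: GAU Asp / CGA Arg — nonsynonymous.
Codon 8: CGA Arg / CGA Arg — identical.
Nonsynonymous differences: 4 → different protein.

no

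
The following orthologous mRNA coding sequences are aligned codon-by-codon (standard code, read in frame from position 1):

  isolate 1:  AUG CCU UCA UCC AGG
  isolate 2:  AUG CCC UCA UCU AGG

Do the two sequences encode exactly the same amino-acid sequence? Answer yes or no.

yes

Codon 1: AUG Met / AUG Met — identical.
Codon 2: CCU Pro / CCC Pro — synonymous.
Codon 3: UCA Ser / UCA Ser — identical.
Codon 4: UCC Ser / UCU Ser — synonymous.
Codon 5: AGG Arg / AGG Arg — identical.
Nonsynonymous differences: 0 → same protein.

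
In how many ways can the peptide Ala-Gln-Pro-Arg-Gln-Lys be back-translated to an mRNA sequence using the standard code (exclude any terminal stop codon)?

Ala: 4 codons.
Gln: 2 codons.
Pro: 4 codons.
Arg: 6 codons.
Gln: 2 codons.
Lys: 2 codons.
4 × 2 × 4 × 6 × 2 × 2 = 768.

768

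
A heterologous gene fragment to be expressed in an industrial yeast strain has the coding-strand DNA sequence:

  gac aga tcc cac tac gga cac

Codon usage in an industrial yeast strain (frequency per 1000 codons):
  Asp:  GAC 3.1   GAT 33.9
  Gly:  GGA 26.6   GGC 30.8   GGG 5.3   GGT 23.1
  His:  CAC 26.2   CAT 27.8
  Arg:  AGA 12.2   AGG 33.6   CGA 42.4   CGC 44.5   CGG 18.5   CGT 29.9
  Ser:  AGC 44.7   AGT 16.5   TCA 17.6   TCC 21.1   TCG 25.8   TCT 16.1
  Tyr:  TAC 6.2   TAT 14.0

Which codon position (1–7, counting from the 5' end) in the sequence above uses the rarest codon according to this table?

1

Codon 1 GAC (Asp): 3.1 per 1000.
Codon 2 AGA (Arg): 12.2 per 1000.
Codon 3 TCC (Ser): 21.1 per 1000.
Codon 4 CAC (His): 26.2 per 1000.
Codon 5 TAC (Tyr): 6.2 per 1000.
Codon 6 GGA (Gly): 26.6 per 1000.
Codon 7 CAC (His): 26.2 per 1000.
Lowest frequency is 3.1 at codon 1.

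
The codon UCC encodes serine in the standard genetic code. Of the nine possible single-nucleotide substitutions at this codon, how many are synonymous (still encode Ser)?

3

Position 1: none → 0 synonymous.
Position 2: none → 0 synonymous.
Position 3: UCU, UCA, UCG → 3 synonymous.
Total: 0 + 0 + 3 = 3.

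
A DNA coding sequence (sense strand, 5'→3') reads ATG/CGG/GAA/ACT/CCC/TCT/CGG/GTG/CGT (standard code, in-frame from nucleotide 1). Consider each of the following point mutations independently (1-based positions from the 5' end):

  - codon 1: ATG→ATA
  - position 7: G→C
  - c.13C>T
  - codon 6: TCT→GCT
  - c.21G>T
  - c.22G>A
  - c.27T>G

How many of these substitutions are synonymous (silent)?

2

Codon 1: ATG (Met) → ATA (Ile) — missense.
Codon 3: GAA (Glu) → CAA (Gln) — missense.
Codon 5: CCC (Pro) → TCC (Ser) — missense.
Codon 6: TCT (Ser) → GCT (Ala) — missense.
Codon 7: CGG (Arg) → CGT (Arg) — synonymous.
Codon 8: GTG (Val) → ATG (Met) — missense.
Codon 9: CGT (Arg) → CGG (Arg) — synonymous.
Synonymous: 2 of 7.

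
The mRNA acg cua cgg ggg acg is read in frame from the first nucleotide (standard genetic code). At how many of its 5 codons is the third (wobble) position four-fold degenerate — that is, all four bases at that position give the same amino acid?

5

Codon 1 ACG (Thr): third position 4-fold.
Codon 2 CUA (Leu): third position 4-fold.
Codon 3 CGG (Arg): third position 4-fold.
Codon 4 GGG (Gly): third position 4-fold.
Codon 5 ACG (Thr): third position 4-fold.
Four-fold degenerate third positions: 5.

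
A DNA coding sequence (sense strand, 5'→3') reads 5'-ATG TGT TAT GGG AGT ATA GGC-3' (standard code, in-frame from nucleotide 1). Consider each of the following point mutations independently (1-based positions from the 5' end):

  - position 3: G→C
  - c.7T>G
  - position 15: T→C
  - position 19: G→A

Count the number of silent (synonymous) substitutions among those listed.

1

Codon 1: ATG (Met) → ATC (Ile) — missense.
Codon 3: TAT (Tyr) → GAT (Asp) — missense.
Codon 5: AGT (Ser) → AGC (Ser) — synonymous.
Codon 7: GGC (Gly) → AGC (Ser) — missense.
Synonymous: 1 of 4.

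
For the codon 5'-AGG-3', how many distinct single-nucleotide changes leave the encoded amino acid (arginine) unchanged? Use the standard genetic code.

Position 1: CGG → 1 synonymous.
Position 2: none → 0 synonymous.
Position 3: AGA → 1 synonymous.
Total: 1 + 0 + 1 = 2.

2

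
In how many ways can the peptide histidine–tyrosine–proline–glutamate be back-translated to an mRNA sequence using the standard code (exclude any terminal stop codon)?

32

His: 2 codons.
Tyr: 2 codons.
Pro: 4 codons.
Glu: 2 codons.
2 × 2 × 4 × 2 = 32.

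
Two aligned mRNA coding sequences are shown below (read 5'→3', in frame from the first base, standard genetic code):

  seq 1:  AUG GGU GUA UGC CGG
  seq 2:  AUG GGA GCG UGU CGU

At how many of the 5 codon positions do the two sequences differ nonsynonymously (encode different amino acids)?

Codon 1: AUG Met / AUG Met — identical.
Codon 2: GGU Gly / GGA Gly — synonymous.
Codon 3: GUA Val / GCG Ala — nonsynonymous.
Codon 4: UGC Cys / UGU Cys — synonymous.
Codon 5: CGG Arg / CGU Arg — synonymous.
Nonsynonymous differences: 1.

1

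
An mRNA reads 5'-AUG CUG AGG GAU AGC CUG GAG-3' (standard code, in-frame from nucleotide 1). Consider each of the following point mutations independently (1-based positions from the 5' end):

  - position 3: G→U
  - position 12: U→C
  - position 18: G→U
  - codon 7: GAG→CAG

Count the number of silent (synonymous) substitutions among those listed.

2

Codon 1: AUG (Met) → AUU (Ile) — missense.
Codon 4: GAU (Asp) → GAC (Asp) — synonymous.
Codon 6: CUG (Leu) → CUU (Leu) — synonymous.
Codon 7: GAG (Glu) → CAG (Gln) — missense.
Synonymous: 2 of 4.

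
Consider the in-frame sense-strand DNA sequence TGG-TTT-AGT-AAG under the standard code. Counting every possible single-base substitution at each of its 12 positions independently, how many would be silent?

3

Codon 1 (TGG, Trp): 0 synonymous substitutions.
Codon 2 (TTT, Phe): 1 synonymous substitution.
Codon 3 (AGT, Ser): 1 synonymous substitution.
Codon 4 (AAG, Lys): 1 synonymous substitution.
Total: 0 + 1 + 1 + 1 = 3.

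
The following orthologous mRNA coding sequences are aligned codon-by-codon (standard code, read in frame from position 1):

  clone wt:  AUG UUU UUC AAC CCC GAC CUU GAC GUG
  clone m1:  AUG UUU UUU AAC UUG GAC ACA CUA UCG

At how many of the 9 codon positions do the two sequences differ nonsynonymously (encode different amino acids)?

4

Codon 1: AUG Met / AUG Met — identical.
Codon 2: UUU Phe / UUU Phe — identical.
Codon 3: UUC Phe / UUU Phe — synonymous.
Codon 4: AAC Asn / AAC Asn — identical.
Codon 5: CCC Pro / UUG Leu — nonsynonymous.
Codon 6: GAC Asp / GAC Asp — identical.
Codon 7: CUU Leu / ACA Thr — nonsynonymous.
Codon 8: GAC Asp / CUA Leu — nonsynonymous.
Codon 9: GUG Val / UCG Ser — nonsynonymous.
Nonsynonymous differences: 4.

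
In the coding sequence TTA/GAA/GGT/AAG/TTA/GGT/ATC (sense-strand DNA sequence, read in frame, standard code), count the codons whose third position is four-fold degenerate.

Codon 1 TTA (Leu): third position 2-fold.
Codon 2 GAA (Glu): third position 2-fold.
Codon 3 GGT (Gly): third position 4-fold.
Codon 4 AAG (Lys): third position 2-fold.
Codon 5 TTA (Leu): third position 2-fold.
Codon 6 GGT (Gly): third position 4-fold.
Codon 7 ATC (Ile): third position 3-fold.
Four-fold degenerate third positions: 2.

2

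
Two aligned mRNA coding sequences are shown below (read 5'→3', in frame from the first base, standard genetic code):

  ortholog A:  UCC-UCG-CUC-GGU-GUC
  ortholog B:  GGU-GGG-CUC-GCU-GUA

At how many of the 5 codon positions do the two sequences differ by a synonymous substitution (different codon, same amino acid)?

Codon 1: UCC Ser / GGU Gly — nonsynonymous.
Codon 2: UCG Ser / GGG Gly — nonsynonymous.
Codon 3: CUC Leu / CUC Leu — identical.
Codon 4: GGU Gly / GCU Ala — nonsynonymous.
Codon 5: GUC Val / GUA Val — synonymous.
Synonymous differences: 1.

1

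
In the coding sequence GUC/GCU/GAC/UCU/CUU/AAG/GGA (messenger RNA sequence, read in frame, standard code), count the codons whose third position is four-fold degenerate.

5

Codon 1 GUC (Val): third position 4-fold.
Codon 2 GCU (Ala): third position 4-fold.
Codon 3 GAC (Asp): third position 2-fold.
Codon 4 UCU (Ser): third position 4-fold.
Codon 5 CUU (Leu): third position 4-fold.
Codon 6 AAG (Lys): third position 2-fold.
Codon 7 GGA (Gly): third position 4-fold.
Four-fold degenerate third positions: 5.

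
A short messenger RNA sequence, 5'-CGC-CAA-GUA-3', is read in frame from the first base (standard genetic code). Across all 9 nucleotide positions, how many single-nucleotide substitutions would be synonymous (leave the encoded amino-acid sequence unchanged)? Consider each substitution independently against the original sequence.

Codon 1 (CGC, Arg): 3 synonymous substitutions.
Codon 2 (CAA, Gln): 1 synonymous substitution.
Codon 3 (GUA, Val): 3 synonymous substitutions.
Total: 3 + 1 + 3 = 7.

7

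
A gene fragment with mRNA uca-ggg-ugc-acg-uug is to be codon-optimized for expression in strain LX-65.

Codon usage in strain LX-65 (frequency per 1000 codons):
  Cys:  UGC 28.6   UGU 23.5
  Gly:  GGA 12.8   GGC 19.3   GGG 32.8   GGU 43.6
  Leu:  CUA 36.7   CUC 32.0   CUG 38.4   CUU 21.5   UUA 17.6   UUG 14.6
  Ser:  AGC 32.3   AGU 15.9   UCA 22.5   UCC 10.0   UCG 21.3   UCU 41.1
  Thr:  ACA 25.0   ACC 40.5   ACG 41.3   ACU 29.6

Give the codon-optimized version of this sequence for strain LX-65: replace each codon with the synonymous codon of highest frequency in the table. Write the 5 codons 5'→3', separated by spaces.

UCU GGU UGC ACG CUG

Codon 1 (Ser): best is UCU at 41.1.
Codon 2 (Gly): best is GGU at 43.6.
Codon 3 (Cys): best is UGC at 28.6.
Codon 4 (Thr): best is ACG at 41.3.
Codon 5 (Leu): best is CUG at 38.4.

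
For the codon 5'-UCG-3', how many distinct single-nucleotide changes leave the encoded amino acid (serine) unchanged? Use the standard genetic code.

Position 1: none → 0 synonymous.
Position 2: none → 0 synonymous.
Position 3: UCU, UCC, UCA → 3 synonymous.
Total: 0 + 0 + 3 = 3.

3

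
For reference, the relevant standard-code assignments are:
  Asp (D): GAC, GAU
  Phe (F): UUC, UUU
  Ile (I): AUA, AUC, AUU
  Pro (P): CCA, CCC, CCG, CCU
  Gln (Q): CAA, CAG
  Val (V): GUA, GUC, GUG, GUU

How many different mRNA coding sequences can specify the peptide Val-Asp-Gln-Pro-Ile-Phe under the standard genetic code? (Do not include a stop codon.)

384

Val: 4 codons.
Asp: 2 codons.
Gln: 2 codons.
Pro: 4 codons.
Ile: 3 codons.
Phe: 2 codons.
4 × 2 × 2 × 4 × 3 × 2 = 384.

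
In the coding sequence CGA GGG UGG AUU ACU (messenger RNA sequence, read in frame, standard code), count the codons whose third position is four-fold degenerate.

3

Codon 1 CGA (Arg): third position 4-fold.
Codon 2 GGG (Gly): third position 4-fold.
Codon 3 UGG (Trp): third position 1-fold.
Codon 4 AUU (Ile): third position 3-fold.
Codon 5 ACU (Thr): third position 4-fold.
Four-fold degenerate third positions: 3.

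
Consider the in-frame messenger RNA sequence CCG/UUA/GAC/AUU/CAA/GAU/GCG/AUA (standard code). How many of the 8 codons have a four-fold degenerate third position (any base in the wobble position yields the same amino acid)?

Codon 1 CCG (Pro): third position 4-fold.
Codon 2 UUA (Leu): third position 2-fold.
Codon 3 GAC (Asp): third position 2-fold.
Codon 4 AUU (Ile): third position 3-fold.
Codon 5 CAA (Gln): third position 2-fold.
Codon 6 GAU (Asp): third position 2-fold.
Codon 7 GCG (Ala): third position 4-fold.
Codon 8 AUA (Ile): third position 3-fold.
Four-fold degenerate third positions: 2.

2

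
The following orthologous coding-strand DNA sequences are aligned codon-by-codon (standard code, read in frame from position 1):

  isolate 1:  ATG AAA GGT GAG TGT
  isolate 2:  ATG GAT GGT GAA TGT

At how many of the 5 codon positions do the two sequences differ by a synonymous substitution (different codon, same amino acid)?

Codon 1: ATG Met / ATG Met — identical.
Codon 2: AAA Lys / GAT Asp — nonsynonymous.
Codon 3: GGT Gly / GGT Gly — identical.
Codon 4: GAG Glu / GAA Glu — synonymous.
Codon 5: TGT Cys / TGT Cys — identical.
Synonymous differences: 1.

1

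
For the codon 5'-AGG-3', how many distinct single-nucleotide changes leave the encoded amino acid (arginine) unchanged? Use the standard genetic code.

Position 1: CGG → 1 synonymous.
Position 2: none → 0 synonymous.
Position 3: AGA → 1 synonymous.
Total: 1 + 0 + 1 = 2.

2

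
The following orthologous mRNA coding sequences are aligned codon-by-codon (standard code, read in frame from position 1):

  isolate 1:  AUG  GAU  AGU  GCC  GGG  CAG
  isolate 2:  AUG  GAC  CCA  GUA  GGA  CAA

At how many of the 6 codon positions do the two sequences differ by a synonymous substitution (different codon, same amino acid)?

3

Codon 1: AUG Met / AUG Met — identical.
Codon 2: GAU Asp / GAC Asp — synonymous.
Codon 3: AGU Ser / CCA Pro — nonsynonymous.
Codon 4: GCC Ala / GUA Val — nonsynonymous.
Codon 5: GGG Gly / GGA Gly — synonymous.
Codon 6: CAG Gln / CAA Gln — synonymous.
Synonymous differences: 3.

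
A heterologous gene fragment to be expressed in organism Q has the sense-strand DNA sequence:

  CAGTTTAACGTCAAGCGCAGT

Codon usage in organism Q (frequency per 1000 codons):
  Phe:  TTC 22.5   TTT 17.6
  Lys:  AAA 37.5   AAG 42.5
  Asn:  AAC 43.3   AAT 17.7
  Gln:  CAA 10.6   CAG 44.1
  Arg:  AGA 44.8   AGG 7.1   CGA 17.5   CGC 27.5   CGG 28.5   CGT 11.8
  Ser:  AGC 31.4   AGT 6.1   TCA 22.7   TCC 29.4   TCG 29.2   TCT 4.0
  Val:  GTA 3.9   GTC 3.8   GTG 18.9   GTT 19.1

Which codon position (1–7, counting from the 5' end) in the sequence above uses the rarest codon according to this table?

Codon 1 CAG (Gln): 44.1 per 1000.
Codon 2 TTT (Phe): 17.6 per 1000.
Codon 3 AAC (Asn): 43.3 per 1000.
Codon 4 GTC (Val): 3.8 per 1000.
Codon 5 AAG (Lys): 42.5 per 1000.
Codon 6 CGC (Arg): 27.5 per 1000.
Codon 7 AGT (Ser): 6.1 per 1000.
Lowest frequency is 3.8 at codon 4.

4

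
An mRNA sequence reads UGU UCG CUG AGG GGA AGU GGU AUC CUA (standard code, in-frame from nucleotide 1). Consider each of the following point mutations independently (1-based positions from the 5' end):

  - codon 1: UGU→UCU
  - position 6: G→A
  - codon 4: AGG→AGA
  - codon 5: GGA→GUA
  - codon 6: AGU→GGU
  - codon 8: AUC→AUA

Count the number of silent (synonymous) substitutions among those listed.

3

Codon 1: UGU (Cys) → UCU (Ser) — missense.
Codon 2: UCG (Ser) → UCA (Ser) — synonymous.
Codon 4: AGG (Arg) → AGA (Arg) — synonymous.
Codon 5: GGA (Gly) → GUA (Val) — missense.
Codon 6: AGU (Ser) → GGU (Gly) — missense.
Codon 8: AUC (Ile) → AUA (Ile) — synonymous.
Synonymous: 3 of 6.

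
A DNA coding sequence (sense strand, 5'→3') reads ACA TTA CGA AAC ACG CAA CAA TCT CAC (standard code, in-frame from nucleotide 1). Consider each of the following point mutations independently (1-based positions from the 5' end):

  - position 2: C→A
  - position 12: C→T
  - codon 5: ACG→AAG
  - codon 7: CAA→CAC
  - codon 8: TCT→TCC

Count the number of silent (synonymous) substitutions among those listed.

2

Codon 1: ACA (Thr) → AAA (Lys) — missense.
Codon 4: AAC (Asn) → AAT (Asn) — synonymous.
Codon 5: ACG (Thr) → AAG (Lys) — missense.
Codon 7: CAA (Gln) → CAC (His) — missense.
Codon 8: TCT (Ser) → TCC (Ser) — synonymous.
Synonymous: 2 of 5.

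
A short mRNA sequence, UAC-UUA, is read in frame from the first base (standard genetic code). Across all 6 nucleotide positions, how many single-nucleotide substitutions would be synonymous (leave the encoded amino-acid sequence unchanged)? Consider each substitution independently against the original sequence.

Codon 1 (UAC, Tyr): 1 synonymous substitution.
Codon 2 (UUA, Leu): 2 synonymous substitutions.
Total: 1 + 2 = 3.

3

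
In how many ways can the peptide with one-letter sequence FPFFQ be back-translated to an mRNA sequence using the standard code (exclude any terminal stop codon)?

Phe: 2 codons.
Pro: 4 codons.
Phe: 2 codons.
Phe: 2 codons.
Gln: 2 codons.
2 × 4 × 2 × 2 × 2 = 64.

64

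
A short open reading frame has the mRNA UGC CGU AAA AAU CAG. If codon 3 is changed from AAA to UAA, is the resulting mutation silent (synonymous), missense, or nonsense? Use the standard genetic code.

nonsense

Position 7 falls in codon 3: AAA → Lys.
After the substitution the codon is UAA → Stop.
The new codon is a stop codon, so this is a nonsense mutation.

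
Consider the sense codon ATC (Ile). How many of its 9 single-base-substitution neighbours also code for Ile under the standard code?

Position 1: none → 0 synonymous.
Position 2: none → 0 synonymous.
Position 3: ATT, ATA → 2 synonymous.
Total: 0 + 0 + 2 = 2.

2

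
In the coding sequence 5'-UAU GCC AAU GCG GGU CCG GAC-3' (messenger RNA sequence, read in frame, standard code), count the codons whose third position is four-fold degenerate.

4

Codon 1 UAU (Tyr): third position 2-fold.
Codon 2 GCC (Ala): third position 4-fold.
Codon 3 AAU (Asn): third position 2-fold.
Codon 4 GCG (Ala): third position 4-fold.
Codon 5 GGU (Gly): third position 4-fold.
Codon 6 CCG (Pro): third position 4-fold.
Codon 7 GAC (Asp): third position 2-fold.
Four-fold degenerate third positions: 4.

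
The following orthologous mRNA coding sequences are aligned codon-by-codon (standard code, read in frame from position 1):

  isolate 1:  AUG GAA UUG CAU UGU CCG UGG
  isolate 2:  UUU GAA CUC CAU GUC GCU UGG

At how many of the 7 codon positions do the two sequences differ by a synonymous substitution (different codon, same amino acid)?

1

Codon 1: AUG Met / UUU Phe — nonsynonymous.
Codon 2: GAA Glu / GAA Glu — identical.
Codon 3: UUG Leu / CUC Leu — synonymous.
Codon 4: CAU His / CAU His — identical.
Codon 5: UGU Cys / GUC Val — nonsynonymous.
Codon 6: CCG Pro / GCU Ala — nonsynonymous.
Codon 7: UGG Trp / UGG Trp — identical.
Synonymous differences: 1.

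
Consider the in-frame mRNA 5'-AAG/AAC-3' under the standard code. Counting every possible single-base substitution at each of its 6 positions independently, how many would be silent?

2

Codon 1 (AAG, Lys): 1 synonymous substitution.
Codon 2 (AAC, Asn): 1 synonymous substitution.
Total: 1 + 1 = 2.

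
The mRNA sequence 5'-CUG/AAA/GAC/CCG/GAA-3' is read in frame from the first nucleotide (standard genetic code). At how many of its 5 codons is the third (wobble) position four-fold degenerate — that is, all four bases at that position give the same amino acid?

2

Codon 1 CUG (Leu): third position 4-fold.
Codon 2 AAA (Lys): third position 2-fold.
Codon 3 GAC (Asp): third position 2-fold.
Codon 4 CCG (Pro): third position 4-fold.
Codon 5 GAA (Glu): third position 2-fold.
Four-fold degenerate third positions: 2.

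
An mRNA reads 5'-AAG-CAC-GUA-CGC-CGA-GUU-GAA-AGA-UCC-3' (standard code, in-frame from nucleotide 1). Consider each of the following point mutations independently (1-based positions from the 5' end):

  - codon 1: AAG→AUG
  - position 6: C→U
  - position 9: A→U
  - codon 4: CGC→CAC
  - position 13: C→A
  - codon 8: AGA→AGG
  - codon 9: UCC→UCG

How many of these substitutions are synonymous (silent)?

5

Codon 1: AAG (Lys) → AUG (Met) — missense.
Codon 2: CAC (His) → CAU (His) — synonymous.
Codon 3: GUA (Val) → GUU (Val) — synonymous.
Codon 4: CGC (Arg) → CAC (His) — missense.
Codon 5: CGA (Arg) → AGA (Arg) — synonymous.
Codon 8: AGA (Arg) → AGG (Arg) — synonymous.
Codon 9: UCC (Ser) → UCG (Ser) — synonymous.
Synonymous: 5 of 7.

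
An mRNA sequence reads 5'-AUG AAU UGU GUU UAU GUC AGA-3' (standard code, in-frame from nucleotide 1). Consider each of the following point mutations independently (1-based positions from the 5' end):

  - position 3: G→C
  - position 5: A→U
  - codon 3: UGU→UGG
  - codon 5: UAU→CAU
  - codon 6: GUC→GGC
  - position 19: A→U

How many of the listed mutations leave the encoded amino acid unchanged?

Codon 1: AUG (Met) → AUC (Ile) — missense.
Codon 2: AAU (Asn) → AUU (Ile) — missense.
Codon 3: UGU (Cys) → UGG (Trp) — missense.
Codon 5: UAU (Tyr) → CAU (His) — missense.
Codon 6: GUC (Val) → GGC (Gly) — missense.
Codon 7: AGA (Arg) → UGA (Stop) — nonsense.
Synonymous: 0 of 6.

0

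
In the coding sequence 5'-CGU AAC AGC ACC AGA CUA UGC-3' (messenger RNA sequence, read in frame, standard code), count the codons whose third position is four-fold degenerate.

Codon 1 CGU (Arg): third position 4-fold.
Codon 2 AAC (Asn): third position 2-fold.
Codon 3 AGC (Ser): third position 2-fold.
Codon 4 ACC (Thr): third position 4-fold.
Codon 5 AGA (Arg): third position 2-fold.
Codon 6 CUA (Leu): third position 4-fold.
Codon 7 UGC (Cys): third position 2-fold.
Four-fold degenerate third positions: 3.

3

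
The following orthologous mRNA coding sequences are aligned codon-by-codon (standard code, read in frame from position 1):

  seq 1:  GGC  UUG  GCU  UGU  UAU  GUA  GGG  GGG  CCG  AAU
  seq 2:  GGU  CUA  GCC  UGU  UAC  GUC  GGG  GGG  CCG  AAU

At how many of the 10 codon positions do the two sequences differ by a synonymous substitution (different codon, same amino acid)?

5

Codon 1: GGC Gly / GGU Gly — synonymous.
Codon 2: UUG Leu / CUA Leu — synonymous.
Codon 3: GCU Ala / GCC Ala — synonymous.
Codon 4: UGU Cys / UGU Cys — identical.
Codon 5: UAU Tyr / UAC Tyr — synonymous.
Codon 6: GUA Val / GUC Val — synonymous.
Codon 7: GGG Gly / GGG Gly — identical.
Codon 8: GGG Gly / GGG Gly — identical.
Codon 9: CCG Pro / CCG Pro — identical.
Codon 10: AAU Asn / AAU Asn — identical.
Synonymous differences: 5.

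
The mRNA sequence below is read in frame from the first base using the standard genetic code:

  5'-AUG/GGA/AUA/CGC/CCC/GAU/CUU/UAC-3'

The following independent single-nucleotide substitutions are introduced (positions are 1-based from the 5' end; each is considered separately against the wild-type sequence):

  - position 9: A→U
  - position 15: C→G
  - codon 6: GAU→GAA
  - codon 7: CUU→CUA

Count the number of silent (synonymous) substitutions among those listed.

3

Codon 3: AUA (Ile) → AUU (Ile) — synonymous.
Codon 5: CCC (Pro) → CCG (Pro) — synonymous.
Codon 6: GAU (Asp) → GAA (Glu) — missense.
Codon 7: CUU (Leu) → CUA (Leu) — synonymous.
Synonymous: 3 of 4.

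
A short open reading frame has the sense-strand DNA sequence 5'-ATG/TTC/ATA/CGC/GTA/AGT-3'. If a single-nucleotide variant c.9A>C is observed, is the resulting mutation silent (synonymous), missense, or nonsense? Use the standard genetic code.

Position 9 falls in codon 3: ATA → Ile.
After the substitution the codon is ATC → Ile.
Both encode Ile, so the change is synonymous.

silent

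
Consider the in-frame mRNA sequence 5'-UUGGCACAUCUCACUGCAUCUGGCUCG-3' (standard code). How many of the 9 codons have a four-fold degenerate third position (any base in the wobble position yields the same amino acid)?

7

Codon 1 UUG (Leu): third position 2-fold.
Codon 2 GCA (Ala): third position 4-fold.
Codon 3 CAU (His): third position 2-fold.
Codon 4 CUC (Leu): third position 4-fold.
Codon 5 ACU (Thr): third position 4-fold.
Codon 6 GCA (Ala): third position 4-fold.
Codon 7 UCU (Ser): third position 4-fold.
Codon 8 GGC (Gly): third position 4-fold.
Codon 9 UCG (Ser): third position 4-fold.
Four-fold degenerate third positions: 7.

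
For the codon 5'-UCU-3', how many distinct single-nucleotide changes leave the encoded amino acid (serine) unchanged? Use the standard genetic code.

3

Position 1: none → 0 synonymous.
Position 2: none → 0 synonymous.
Position 3: UCC, UCA, UCG → 3 synonymous.
Total: 0 + 0 + 3 = 3.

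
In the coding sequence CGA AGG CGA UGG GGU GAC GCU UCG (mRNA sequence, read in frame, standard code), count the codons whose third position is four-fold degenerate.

Codon 1 CGA (Arg): third position 4-fold.
Codon 2 AGG (Arg): third position 2-fold.
Codon 3 CGA (Arg): third position 4-fold.
Codon 4 UGG (Trp): third position 1-fold.
Codon 5 GGU (Gly): third position 4-fold.
Codon 6 GAC (Asp): third position 2-fold.
Codon 7 GCU (Ala): third position 4-fold.
Codon 8 UCG (Ser): third position 4-fold.
Four-fold degenerate third positions: 5.

5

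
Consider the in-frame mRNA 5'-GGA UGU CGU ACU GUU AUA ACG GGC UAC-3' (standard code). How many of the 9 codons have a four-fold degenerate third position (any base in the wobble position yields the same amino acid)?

Codon 1 GGA (Gly): third position 4-fold.
Codon 2 UGU (Cys): third position 2-fold.
Codon 3 CGU (Arg): third position 4-fold.
Codon 4 ACU (Thr): third position 4-fold.
Codon 5 GUU (Val): third position 4-fold.
Codon 6 AUA (Ile): third position 3-fold.
Codon 7 ACG (Thr): third position 4-fold.
Codon 8 GGC (Gly): third position 4-fold.
Codon 9 UAC (Tyr): third position 2-fold.
Four-fold degenerate third positions: 6.

6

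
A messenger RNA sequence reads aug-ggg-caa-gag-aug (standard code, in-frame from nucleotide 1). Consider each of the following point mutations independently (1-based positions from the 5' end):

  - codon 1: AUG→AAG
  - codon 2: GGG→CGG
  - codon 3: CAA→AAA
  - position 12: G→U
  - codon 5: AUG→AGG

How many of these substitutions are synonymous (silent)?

Codon 1: AUG (Met) → AAG (Lys) — missense.
Codon 2: GGG (Gly) → CGG (Arg) — missense.
Codon 3: CAA (Gln) → AAA (Lys) — missense.
Codon 4: GAG (Glu) → GAU (Asp) — missense.
Codon 5: AUG (Met) → AGG (Arg) — missense.
Synonymous: 0 of 5.

0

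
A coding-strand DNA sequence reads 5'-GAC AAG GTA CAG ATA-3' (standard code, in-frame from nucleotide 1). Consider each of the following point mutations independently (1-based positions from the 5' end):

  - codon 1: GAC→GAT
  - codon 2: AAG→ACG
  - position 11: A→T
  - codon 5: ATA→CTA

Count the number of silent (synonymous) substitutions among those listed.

1

Codon 1: GAC (Asp) → GAT (Asp) — synonymous.
Codon 2: AAG (Lys) → ACG (Thr) — missense.
Codon 4: CAG (Gln) → CTG (Leu) — missense.
Codon 5: ATA (Ile) → CTA (Leu) — missense.
Synonymous: 1 of 4.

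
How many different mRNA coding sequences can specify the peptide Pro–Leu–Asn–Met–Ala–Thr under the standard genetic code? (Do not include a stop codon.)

768

Pro: 4 codons.
Leu: 6 codons.
Asn: 2 codons.
Met: 1 codon.
Ala: 4 codons.
Thr: 4 codons.
4 × 6 × 2 × 1 × 4 × 4 = 768.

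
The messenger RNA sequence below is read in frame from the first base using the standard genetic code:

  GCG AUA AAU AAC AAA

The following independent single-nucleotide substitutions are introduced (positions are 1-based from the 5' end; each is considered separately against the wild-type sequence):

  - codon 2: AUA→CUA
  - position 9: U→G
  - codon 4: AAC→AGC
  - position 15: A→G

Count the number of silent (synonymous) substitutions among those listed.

1

Codon 2: AUA (Ile) → CUA (Leu) — missense.
Codon 3: AAU (Asn) → AAG (Lys) — missense.
Codon 4: AAC (Asn) → AGC (Ser) — missense.
Codon 5: AAA (Lys) → AAG (Lys) — synonymous.
Synonymous: 1 of 4.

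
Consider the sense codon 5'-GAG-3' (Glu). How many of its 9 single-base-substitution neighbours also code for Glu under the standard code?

Position 1: none → 0 synonymous.
Position 2: none → 0 synonymous.
Position 3: GAA → 1 synonymous.
Total: 0 + 0 + 1 = 1.

1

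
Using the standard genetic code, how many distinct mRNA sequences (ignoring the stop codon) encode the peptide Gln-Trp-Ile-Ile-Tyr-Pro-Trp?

Gln: 2 codons.
Trp: 1 codon.
Ile: 3 codons.
Ile: 3 codons.
Tyr: 2 codons.
Pro: 4 codons.
Trp: 1 codon.
2 × 1 × 3 × 3 × 2 × 4 × 1 = 144.

144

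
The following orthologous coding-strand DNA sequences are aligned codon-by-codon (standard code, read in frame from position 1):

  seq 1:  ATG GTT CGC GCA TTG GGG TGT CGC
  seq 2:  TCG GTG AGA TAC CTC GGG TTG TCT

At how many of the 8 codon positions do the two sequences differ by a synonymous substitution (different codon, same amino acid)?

3

Codon 1: ATG Met / TCG Ser — nonsynonymous.
Codon 2: GTT Val / GTG Val — synonymous.
Codon 3: CGC Arg / AGA Arg — synonymous.
Codon 4: GCA Ala / TAC Tyr — nonsynonymous.
Codon 5: TTG Leu / CTC Leu — synonymous.
Codon 6: GGG Gly / GGG Gly — identical.
Codon 7: TGT Cys / TTG Leu — nonsynonymous.
Codon 8: CGC Arg / TCT Ser — nonsynonymous.
Synonymous differences: 3.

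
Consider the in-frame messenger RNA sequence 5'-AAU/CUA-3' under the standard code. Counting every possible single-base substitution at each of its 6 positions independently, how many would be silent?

Codon 1 (AAU, Asn): 1 synonymous substitution.
Codon 2 (CUA, Leu): 4 synonymous substitutions.
Total: 1 + 4 = 5.

5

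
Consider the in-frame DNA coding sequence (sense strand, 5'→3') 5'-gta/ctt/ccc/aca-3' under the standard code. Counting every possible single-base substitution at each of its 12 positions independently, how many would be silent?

Codon 1 (GTA, Val): 3 synonymous substitutions.
Codon 2 (CTT, Leu): 3 synonymous substitutions.
Codon 3 (CCC, Pro): 3 synonymous substitutions.
Codon 4 (ACA, Thr): 3 synonymous substitutions.
Total: 3 + 3 + 3 + 3 = 12.

12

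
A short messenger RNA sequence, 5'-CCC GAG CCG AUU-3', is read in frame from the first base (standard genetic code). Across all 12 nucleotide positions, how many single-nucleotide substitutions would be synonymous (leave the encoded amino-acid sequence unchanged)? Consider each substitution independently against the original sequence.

Codon 1 (CCC, Pro): 3 synonymous substitutions.
Codon 2 (GAG, Glu): 1 synonymous substitution.
Codon 3 (CCG, Pro): 3 synonymous substitutions.
Codon 4 (AUU, Ile): 2 synonymous substitutions.
Total: 3 + 1 + 3 + 2 = 9.

9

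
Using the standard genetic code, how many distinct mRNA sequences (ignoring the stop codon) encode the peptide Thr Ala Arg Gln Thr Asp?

Thr: 4 codons.
Ala: 4 codons.
Arg: 6 codons.
Gln: 2 codons.
Thr: 4 codons.
Asp: 2 codons.
4 × 4 × 6 × 2 × 4 × 2 = 1536.

1536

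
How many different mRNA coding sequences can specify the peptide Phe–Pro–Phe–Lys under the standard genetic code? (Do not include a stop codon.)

32

Phe: 2 codons.
Pro: 4 codons.
Phe: 2 codons.
Lys: 2 codons.
2 × 4 × 2 × 2 = 32.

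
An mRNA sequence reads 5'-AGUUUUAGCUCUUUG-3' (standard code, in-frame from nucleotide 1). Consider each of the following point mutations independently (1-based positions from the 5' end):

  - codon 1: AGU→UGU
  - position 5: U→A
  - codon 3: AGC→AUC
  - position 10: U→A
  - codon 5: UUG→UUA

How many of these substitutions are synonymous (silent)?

1

Codon 1: AGU (Ser) → UGU (Cys) — missense.
Codon 2: UUU (Phe) → UAU (Tyr) — missense.
Codon 3: AGC (Ser) → AUC (Ile) — missense.
Codon 4: UCU (Ser) → ACU (Thr) — missense.
Codon 5: UUG (Leu) → UUA (Leu) — synonymous.
Synonymous: 1 of 5.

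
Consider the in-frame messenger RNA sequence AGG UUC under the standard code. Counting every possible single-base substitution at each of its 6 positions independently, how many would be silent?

3

Codon 1 (AGG, Arg): 2 synonymous substitutions.
Codon 2 (UUC, Phe): 1 synonymous substitution.
Total: 2 + 1 = 3.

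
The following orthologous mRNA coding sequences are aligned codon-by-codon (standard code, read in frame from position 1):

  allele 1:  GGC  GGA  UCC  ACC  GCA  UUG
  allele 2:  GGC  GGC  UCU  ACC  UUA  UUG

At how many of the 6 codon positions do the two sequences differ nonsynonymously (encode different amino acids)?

1

Codon 1: GGC Gly / GGC Gly — identical.
Codon 2: GGA Gly / GGC Gly — synonymous.
Codon 3: UCC Ser / UCU Ser — synonymous.
Codon 4: ACC Thr / ACC Thr — identical.
Codon 5: GCA Ala / UUA Leu — nonsynonymous.
Codon 6: UUG Leu / UUG Leu — identical.
Nonsynonymous differences: 1.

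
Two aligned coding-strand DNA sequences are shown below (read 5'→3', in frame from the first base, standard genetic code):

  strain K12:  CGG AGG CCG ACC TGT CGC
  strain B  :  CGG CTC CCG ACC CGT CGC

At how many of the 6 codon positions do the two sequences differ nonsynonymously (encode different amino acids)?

2

Codon 1: CGG Arg / CGG Arg — identical.
Codon 2: AGG Arg / CTC Leu — nonsynonymous.
Codon 3: CCG Pro / CCG Pro — identical.
Codon 4: ACC Thr / ACC Thr — identical.
Codon 5: TGT Cys / CGT Arg — nonsynonymous.
Codon 6: CGC Arg / CGC Arg — identical.
Nonsynonymous differences: 2.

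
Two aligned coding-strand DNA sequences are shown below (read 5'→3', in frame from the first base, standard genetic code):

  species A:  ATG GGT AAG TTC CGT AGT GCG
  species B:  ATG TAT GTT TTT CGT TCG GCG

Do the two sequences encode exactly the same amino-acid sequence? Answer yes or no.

no

Codon 1: ATG Met / ATG Met — identical.
Codon 2: GGT Gly / TAT Tyr — nonsynonymous.
Codon 3: AAG Lys / GTT Val — nonsynonymous.
Codon 4: TTC Phe / TTT Phe — synonymous.
Codon 5: CGT Arg / CGT Arg — identical.
Codon 6: AGT Ser / TCG Ser — synonymous.
Codon 7: GCG Ala / GCG Ala — identical.
Nonsynonymous differences: 2 → different protein.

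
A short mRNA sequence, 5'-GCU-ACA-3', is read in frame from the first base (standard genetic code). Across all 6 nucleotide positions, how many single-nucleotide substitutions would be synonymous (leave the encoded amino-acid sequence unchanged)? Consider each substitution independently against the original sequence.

6

Codon 1 (GCU, Ala): 3 synonymous substitutions.
Codon 2 (ACA, Thr): 3 synonymous substitutions.
Total: 3 + 3 = 6.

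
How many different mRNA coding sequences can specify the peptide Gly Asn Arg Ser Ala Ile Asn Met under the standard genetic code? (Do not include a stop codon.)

6912

Gly: 4 codons.
Asn: 2 codons.
Arg: 6 codons.
Ser: 6 codons.
Ala: 4 codons.
Ile: 3 codons.
Asn: 2 codons.
Met: 1 codon.
4 × 2 × 6 × 6 × 4 × 3 × 2 × 1 = 6912.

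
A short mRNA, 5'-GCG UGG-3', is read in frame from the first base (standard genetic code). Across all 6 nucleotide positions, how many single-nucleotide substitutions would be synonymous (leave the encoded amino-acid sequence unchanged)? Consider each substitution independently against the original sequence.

3

Codon 1 (GCG, Ala): 3 synonymous substitutions.
Codon 2 (UGG, Trp): 0 synonymous substitutions.
Total: 3 + 0 = 3.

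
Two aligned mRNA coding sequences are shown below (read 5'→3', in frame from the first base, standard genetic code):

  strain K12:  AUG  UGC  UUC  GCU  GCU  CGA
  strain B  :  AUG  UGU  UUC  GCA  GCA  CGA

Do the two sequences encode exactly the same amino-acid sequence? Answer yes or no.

yes

Codon 1: AUG Met / AUG Met — identical.
Codon 2: UGC Cys / UGU Cys — synonymous.
Codon 3: UUC Phe / UUC Phe — identical.
Codon 4: GCU Ala / GCA Ala — synonymous.
Codon 5: GCU Ala / GCA Ala — synonymous.
Codon 6: CGA Arg / CGA Arg — identical.
Nonsynonymous differences: 0 → same protein.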